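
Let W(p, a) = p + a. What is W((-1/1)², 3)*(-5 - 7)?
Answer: -48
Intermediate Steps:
W(p, a) = a + p
W((-1/1)², 3)*(-5 - 7) = (3 + (-1/1)²)*(-5 - 7) = (3 + (-1*1)²)*(-12) = (3 + (-1)²)*(-12) = (3 + 1)*(-12) = 4*(-12) = -48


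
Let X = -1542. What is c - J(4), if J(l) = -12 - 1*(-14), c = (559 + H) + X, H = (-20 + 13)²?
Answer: -936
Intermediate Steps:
H = 49 (H = (-7)² = 49)
c = -934 (c = (559 + 49) - 1542 = 608 - 1542 = -934)
J(l) = 2 (J(l) = -12 + 14 = 2)
c - J(4) = -934 - 1*2 = -934 - 2 = -936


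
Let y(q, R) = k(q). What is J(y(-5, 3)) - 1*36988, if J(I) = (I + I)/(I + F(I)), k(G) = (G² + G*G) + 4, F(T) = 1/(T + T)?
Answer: -215739340/5833 ≈ -36986.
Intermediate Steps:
F(T) = 1/(2*T)
k(G) = 4 + 2*G² (k(G) = (G² + G²) + 4 = 2*G² + 4 = 4 + 2*G²)
y(q, R) = 4 + 2*q²
J(I) = 2*I/(I + 1/(2*I)) (J(I) = (I + I)/(I + 1/(2*I)) = (2*I)/(I + 1/(2*I)) = 2*I/(I + 1/(2*I)))
J(y(-5, 3)) - 1*36988 = 4*(4 + 2*(-5)²)²/(1 + 2*(4 + 2*(-5)²)²) - 1*36988 = 4*(4 + 2*25)²/(1 + 2*(4 + 2*25)²) - 36988 = 4*(4 + 50)²/(1 + 2*(4 + 50)²) - 36988 = 4*54²/(1 + 2*54²) - 36988 = 4*2916/(1 + 2*2916) - 36988 = 4*2916/(1 + 5832) - 36988 = 4*2916/5833 - 36988 = 4*2916*(1/5833) - 36988 = 11664/5833 - 36988 = -215739340/5833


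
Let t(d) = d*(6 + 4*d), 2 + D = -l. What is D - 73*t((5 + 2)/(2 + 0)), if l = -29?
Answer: -5083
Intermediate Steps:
D = 27 (D = -2 - 1*(-29) = -2 + 29 = 27)
D - 73*t((5 + 2)/(2 + 0)) = 27 - 146*(5 + 2)/(2 + 0)*(3 + 2*((5 + 2)/(2 + 0))) = 27 - 146*7/2*(3 + 2*(7/2)) = 27 - 146*7*(½)*(3 + 2*(7*(½))) = 27 - 146*7*(3 + 2*(7/2))/2 = 27 - 146*7*(3 + 7)/2 = 27 - 146*7*10/2 = 27 - 73*70 = 27 - 5110 = -5083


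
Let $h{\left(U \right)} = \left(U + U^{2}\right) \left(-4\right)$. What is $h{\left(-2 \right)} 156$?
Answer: $-1248$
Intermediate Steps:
$h{\left(U \right)} = - 4 U - 4 U^{2}$
$h{\left(-2 \right)} 156 = \left(-4\right) \left(-2\right) \left(1 - 2\right) 156 = \left(-4\right) \left(-2\right) \left(-1\right) 156 = \left(-8\right) 156 = -1248$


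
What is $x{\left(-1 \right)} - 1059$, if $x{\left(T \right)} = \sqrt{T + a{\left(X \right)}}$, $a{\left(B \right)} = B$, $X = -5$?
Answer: $-1059 + i \sqrt{6} \approx -1059.0 + 2.4495 i$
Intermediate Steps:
$x{\left(T \right)} = \sqrt{-5 + T}$ ($x{\left(T \right)} = \sqrt{T - 5} = \sqrt{-5 + T}$)
$x{\left(-1 \right)} - 1059 = \sqrt{-5 - 1} - 1059 = \sqrt{-6} - 1059 = i \sqrt{6} - 1059 = -1059 + i \sqrt{6}$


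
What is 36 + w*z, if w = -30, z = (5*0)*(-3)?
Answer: 36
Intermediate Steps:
z = 0 (z = 0*(-3) = 0)
36 + w*z = 36 - 30*0 = 36 + 0 = 36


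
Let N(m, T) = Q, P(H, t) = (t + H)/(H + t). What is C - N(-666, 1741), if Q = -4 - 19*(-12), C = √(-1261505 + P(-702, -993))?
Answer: -224 + 8*I*√19711 ≈ -224.0 + 1123.2*I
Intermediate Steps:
P(H, t) = 1 (P(H, t) = (H + t)/(H + t) = 1)
C = 8*I*√19711 (C = √(-1261505 + 1) = √(-1261504) = 8*I*√19711 ≈ 1123.2*I)
Q = 224 (Q = -4 + 228 = 224)
N(m, T) = 224
C - N(-666, 1741) = 8*I*√19711 - 1*224 = 8*I*√19711 - 224 = -224 + 8*I*√19711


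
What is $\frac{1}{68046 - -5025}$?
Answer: $\frac{1}{73071} \approx 1.3685 \cdot 10^{-5}$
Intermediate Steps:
$\frac{1}{68046 - -5025} = \frac{1}{68046 + \left(-20346 + 25371\right)} = \frac{1}{68046 + 5025} = \frac{1}{73071}$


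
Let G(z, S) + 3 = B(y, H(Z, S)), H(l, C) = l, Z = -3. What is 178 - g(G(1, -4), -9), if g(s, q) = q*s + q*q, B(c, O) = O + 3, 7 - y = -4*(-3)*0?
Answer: 70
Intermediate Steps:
y = 7 (y = 7 - (-4*(-3))*0 = 7 - 12*0 = 7 - 1*0 = 7 + 0 = 7)
B(c, O) = 3 + O
G(z, S) = -3 (G(z, S) = -3 + (3 - 3) = -3 + 0 = -3)
g(s, q) = q² + q*s (g(s, q) = q*s + q² = q² + q*s)
178 - g(G(1, -4), -9) = 178 - (-9)*(-9 - 3) = 178 - (-9)*(-12) = 178 - 1*108 = 178 - 108 = 70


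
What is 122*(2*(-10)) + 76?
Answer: -2364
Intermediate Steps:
122*(2*(-10)) + 76 = 122*(-20) + 76 = -2440 + 76 = -2364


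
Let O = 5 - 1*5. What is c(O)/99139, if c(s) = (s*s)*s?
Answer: 0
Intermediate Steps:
O = 0 (O = 5 - 5 = 0)
c(s) = s³ (c(s) = s²*s = s³)
c(O)/99139 = 0³/99139 = 0*(1/99139) = 0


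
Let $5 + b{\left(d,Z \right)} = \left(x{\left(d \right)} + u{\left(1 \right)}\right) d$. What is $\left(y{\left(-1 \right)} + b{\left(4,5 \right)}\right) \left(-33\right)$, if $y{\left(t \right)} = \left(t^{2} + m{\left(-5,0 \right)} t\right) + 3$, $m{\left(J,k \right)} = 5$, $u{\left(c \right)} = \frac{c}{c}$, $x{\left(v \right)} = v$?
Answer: $-462$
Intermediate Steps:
$u{\left(c \right)} = 1$
$y{\left(t \right)} = 3 + t^{2} + 5 t$ ($y{\left(t \right)} = \left(t^{2} + 5 t\right) + 3 = 3 + t^{2} + 5 t$)
$b{\left(d,Z \right)} = -5 + d \left(1 + d\right)$ ($b{\left(d,Z \right)} = -5 + \left(d + 1\right) d = -5 + \left(1 + d\right) d = -5 + d \left(1 + d\right)$)
$\left(y{\left(-1 \right)} + b{\left(4,5 \right)}\right) \left(-33\right) = \left(\left(3 + \left(-1\right)^{2} + 5 \left(-1\right)\right) + \left(-5 + 4 + 4^{2}\right)\right) \left(-33\right) = \left(\left(3 + 1 - 5\right) + \left(-5 + 4 + 16\right)\right) \left(-33\right) = \left(-1 + 15\right) \left(-33\right) = 14 \left(-33\right) = -462$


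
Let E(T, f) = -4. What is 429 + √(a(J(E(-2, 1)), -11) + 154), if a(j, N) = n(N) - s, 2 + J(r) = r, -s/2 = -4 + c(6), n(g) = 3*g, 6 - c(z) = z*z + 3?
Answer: 429 + √47 ≈ 435.86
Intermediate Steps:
c(z) = 3 - z² (c(z) = 6 - (z*z + 3) = 6 - (z² + 3) = 6 - (3 + z²) = 6 + (-3 - z²) = 3 - z²)
s = 74 (s = -2*(-4 + (3 - 1*6²)) = -2*(-4 + (3 - 1*36)) = -2*(-4 + (3 - 36)) = -2*(-4 - 33) = -2*(-37) = 74)
J(r) = -2 + r
a(j, N) = -74 + 3*N (a(j, N) = 3*N - 1*74 = 3*N - 74 = -74 + 3*N)
429 + √(a(J(E(-2, 1)), -11) + 154) = 429 + √((-74 + 3*(-11)) + 154) = 429 + √((-74 - 33) + 154) = 429 + √(-107 + 154) = 429 + √47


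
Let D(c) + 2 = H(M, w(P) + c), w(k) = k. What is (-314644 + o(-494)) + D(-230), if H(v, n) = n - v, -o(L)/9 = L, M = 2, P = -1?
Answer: -310433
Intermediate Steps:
o(L) = -9*L
D(c) = -5 + c (D(c) = -2 + ((-1 + c) - 1*2) = -2 + ((-1 + c) - 2) = -2 + (-3 + c) = -5 + c)
(-314644 + o(-494)) + D(-230) = (-314644 - 9*(-494)) + (-5 - 230) = (-314644 + 4446) - 235 = -310198 - 235 = -310433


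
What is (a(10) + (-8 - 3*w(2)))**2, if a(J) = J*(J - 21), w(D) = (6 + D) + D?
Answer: 21904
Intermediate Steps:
w(D) = 6 + 2*D
a(J) = J*(-21 + J)
(a(10) + (-8 - 3*w(2)))**2 = (10*(-21 + 10) + (-8 - 3*(6 + 2*2)))**2 = (10*(-11) + (-8 - 3*(6 + 4)))**2 = (-110 + (-8 - 3*10))**2 = (-110 + (-8 - 30))**2 = (-110 - 38)**2 = (-148)**2 = 21904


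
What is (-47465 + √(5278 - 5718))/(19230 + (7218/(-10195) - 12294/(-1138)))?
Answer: -25031120825/10146447843 + 11601910*I*√110/111610926273 ≈ -2.467 + 0.0010902*I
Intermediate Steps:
(-47465 + √(5278 - 5718))/(19230 + (7218/(-10195) - 12294/(-1138))) = (-47465 + √(-440))/(19230 + (7218*(-1/10195) - 12294*(-1/1138))) = (-47465 + 2*I*√110)/(19230 + (-7218/10195 + 6147/569)) = (-47465 + 2*I*√110)/(19230 + 58561623/5800955) = (-47465 + 2*I*√110)/(111610926273/5800955) = (-47465 + 2*I*√110)*(5800955/111610926273) = -25031120825/10146447843 + 11601910*I*√110/111610926273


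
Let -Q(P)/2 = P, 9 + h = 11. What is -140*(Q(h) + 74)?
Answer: -9800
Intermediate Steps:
h = 2 (h = -9 + 11 = 2)
Q(P) = -2*P
-140*(Q(h) + 74) = -140*(-2*2 + 74) = -140*(-4 + 74) = -140*70 = -9800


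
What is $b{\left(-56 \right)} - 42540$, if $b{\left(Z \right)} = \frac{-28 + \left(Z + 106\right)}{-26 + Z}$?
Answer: $- \frac{1744151}{41} \approx -42540.0$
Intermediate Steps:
$b{\left(Z \right)} = \frac{78 + Z}{-26 + Z}$ ($b{\left(Z \right)} = \frac{-28 + \left(106 + Z\right)}{-26 + Z} = \frac{78 + Z}{-26 + Z}$)
$b{\left(-56 \right)} - 42540 = \frac{78 - 56}{-26 - 56} - 42540 = \frac{1}{-82} \cdot 22 - 42540 = \left(- \frac{1}{82}\right) 22 - 42540 = - \frac{11}{41} - 42540 = - \frac{1744151}{41}$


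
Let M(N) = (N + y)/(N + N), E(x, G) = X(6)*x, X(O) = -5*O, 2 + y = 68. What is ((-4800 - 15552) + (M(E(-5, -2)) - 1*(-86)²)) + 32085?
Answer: 108443/25 ≈ 4337.7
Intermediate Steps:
y = 66 (y = -2 + 68 = 66)
E(x, G) = -30*x (E(x, G) = (-5*6)*x = -30*x)
M(N) = (66 + N)/(2*N) (M(N) = (N + 66)/(N + N) = (66 + N)/((2*N)) = (66 + N)*(1/(2*N)) = (66 + N)/(2*N))
((-4800 - 15552) + (M(E(-5, -2)) - 1*(-86)²)) + 32085 = ((-4800 - 15552) + ((66 - 30*(-5))/(2*((-30*(-5)))) - 1*(-86)²)) + 32085 = (-20352 + ((½)*(66 + 150)/150 - 1*7396)) + 32085 = (-20352 + ((½)*(1/150)*216 - 7396)) + 32085 = (-20352 + (18/25 - 7396)) + 32085 = (-20352 - 184882/25) + 32085 = -693682/25 + 32085 = 108443/25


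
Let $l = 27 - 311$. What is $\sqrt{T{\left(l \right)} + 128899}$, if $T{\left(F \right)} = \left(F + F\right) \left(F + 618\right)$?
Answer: $3 i \sqrt{6757} \approx 246.6 i$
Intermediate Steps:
$l = -284$
$T{\left(F \right)} = 2 F \left(618 + F\right)$
$\sqrt{T{\left(l \right)} + 128899} = \sqrt{2 \left(-284\right) \left(618 - 284\right) + 128899} = \sqrt{2 \left(-284\right) 334 + 128899} = \sqrt{-189712 + 128899} = \sqrt{-60813} = 3 i \sqrt{6757}$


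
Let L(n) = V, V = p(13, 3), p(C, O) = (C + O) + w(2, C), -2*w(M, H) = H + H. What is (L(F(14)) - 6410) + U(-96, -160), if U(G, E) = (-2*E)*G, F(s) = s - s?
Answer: -37127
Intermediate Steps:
w(M, H) = -H (w(M, H) = -(H + H)/2 = -H)
p(C, O) = O (p(C, O) = (C + O) - C = O)
V = 3
F(s) = 0
L(n) = 3
U(G, E) = -2*E*G
(L(F(14)) - 6410) + U(-96, -160) = (3 - 6410) - 2*(-160)*(-96) = -6407 - 30720 = -37127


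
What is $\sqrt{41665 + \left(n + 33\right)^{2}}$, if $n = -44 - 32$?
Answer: $\sqrt{43514} \approx 208.6$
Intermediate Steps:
$n = -76$
$\sqrt{41665 + \left(n + 33\right)^{2}} = \sqrt{41665 + \left(-76 + 33\right)^{2}} = \sqrt{41665 + \left(-43\right)^{2}} = \sqrt{41665 + 1849} = \sqrt{43514}$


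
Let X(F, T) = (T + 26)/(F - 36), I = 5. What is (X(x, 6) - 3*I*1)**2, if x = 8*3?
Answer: 2809/9 ≈ 312.11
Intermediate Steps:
x = 24
X(F, T) = (26 + T)/(-36 + F)
(X(x, 6) - 3*I*1)**2 = ((26 + 6)/(-36 + 24) - 3*5*1)**2 = (32/(-12) - 15*1)**2 = (-1/12*32 - 15)**2 = (-8/3 - 15)**2 = (-53/3)**2 = 2809/9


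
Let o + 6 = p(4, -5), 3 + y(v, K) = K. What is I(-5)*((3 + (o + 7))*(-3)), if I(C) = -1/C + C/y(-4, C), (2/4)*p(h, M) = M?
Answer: 297/20 ≈ 14.850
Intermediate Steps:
p(h, M) = 2*M
y(v, K) = -3 + K
o = -16 (o = -6 + 2*(-5) = -6 - 10 = -16)
I(C) = -1/C + C/(-3 + C)
I(-5)*((3 + (o + 7))*(-3)) = ((3 + (-5)² - 1*(-5))/((-5)*(-3 - 5)))*((3 + (-16 + 7))*(-3)) = (-⅕*(3 + 25 + 5)/(-8))*((3 - 9)*(-3)) = (-⅕*(-⅛)*33)*(-6*(-3)) = (33/40)*18 = 297/20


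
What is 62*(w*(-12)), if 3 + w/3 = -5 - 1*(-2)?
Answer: 13392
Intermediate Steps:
w = -18 (w = -9 + 3*(-5 - 1*(-2)) = -9 + 3*(-5 + 2) = -9 + 3*(-3) = -9 - 9 = -18)
62*(w*(-12)) = 62*(-18*(-12)) = 62*216 = 13392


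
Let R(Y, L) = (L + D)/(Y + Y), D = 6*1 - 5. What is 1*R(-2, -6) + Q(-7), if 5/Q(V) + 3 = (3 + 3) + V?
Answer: 0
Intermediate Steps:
D = 1 (D = 6 - 5 = 1)
Q(V) = 5/(3 + V) (Q(V) = 5/(-3 + ((3 + 3) + V)) = 5/(-3 + (6 + V)) = 5/(3 + V))
R(Y, L) = (1 + L)/(2*Y) (R(Y, L) = (L + 1)/(Y + Y) = (1 + L)/((2*Y)) = (1 + L)*(1/(2*Y)) = (1 + L)/(2*Y))
1*R(-2, -6) + Q(-7) = 1*((½)*(1 - 6)/(-2)) + 5/(3 - 7) = 1*((½)*(-½)*(-5)) + 5/(-4) = 1*(5/4) + 5*(-¼) = 5/4 - 5/4 = 0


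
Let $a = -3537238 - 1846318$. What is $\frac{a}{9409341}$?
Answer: $- \frac{5383556}{9409341} \approx -0.57215$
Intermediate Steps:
$a = -5383556$ ($a = -3537238 - 1846318 = -5383556$)
$\frac{a}{9409341} = - \frac{5383556}{9409341}$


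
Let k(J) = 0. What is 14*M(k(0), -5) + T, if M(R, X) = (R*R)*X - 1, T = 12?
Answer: -2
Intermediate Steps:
M(R, X) = -1 + X*R**2 (M(R, X) = R**2*X - 1 = X*R**2 - 1 = -1 + X*R**2)
14*M(k(0), -5) + T = 14*(-1 - 5*0**2) + 12 = 14*(-1 - 5*0) + 12 = 14*(-1 + 0) + 12 = 14*(-1) + 12 = -14 + 12 = -2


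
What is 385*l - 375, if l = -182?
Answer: -70445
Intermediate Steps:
385*l - 375 = 385*(-182) - 375 = -70070 - 375 = -70445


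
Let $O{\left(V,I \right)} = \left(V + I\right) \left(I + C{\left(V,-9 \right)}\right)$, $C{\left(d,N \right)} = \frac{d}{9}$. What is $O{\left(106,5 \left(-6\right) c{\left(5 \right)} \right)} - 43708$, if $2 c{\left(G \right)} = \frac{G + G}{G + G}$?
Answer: $- \frac{396011}{9} \approx -44001.0$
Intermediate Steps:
$C{\left(d,N \right)} = \frac{d}{9}$ ($C{\left(d,N \right)} = d \frac{1}{9} = \frac{d}{9}$)
$c{\left(G \right)} = \frac{1}{2}$ ($c{\left(G \right)} = \frac{\left(G + G\right) \frac{1}{G + G}}{2} = \frac{2 G \frac{1}{2 G}}{2} = \frac{1}{2} \cdot 1 = \frac{1}{2}$)
$O{\left(V,I \right)} = \left(I + V\right) \left(I + \frac{V}{9}\right)$ ($O{\left(V,I \right)} = \left(V + I\right) \left(I + \frac{V}{9}\right) = \left(I + V\right) \left(I + \frac{V}{9}\right)$)
$O{\left(106,5 \left(-6\right) c{\left(5 \right)} \right)} - 43708 = \left(\left(5 \left(-6\right) \frac{1}{2}\right)^{2} + \frac{106^{2}}{9} + \frac{10}{9} \cdot 5 \left(-6\right) \frac{1}{2} \cdot 106\right) - 43708 = \left(\left(\left(-30\right) \frac{1}{2}\right)^{2} + \frac{1}{9} \cdot 11236 + \frac{10}{9} \left(\left(-30\right) \frac{1}{2}\right) 106\right) - 43708 = \left(\left(-15\right)^{2} + \frac{11236}{9} + \frac{10}{9} \left(-15\right) 106\right) - 43708 = \left(225 + \frac{11236}{9} - \frac{5300}{3}\right) - 43708 = - \frac{2639}{9} - 43708 = - \frac{396011}{9}$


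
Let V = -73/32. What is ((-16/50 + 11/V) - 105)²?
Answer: 40404618081/3330625 ≈ 12131.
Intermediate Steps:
V = -73/32 (V = -73*1/32 = -73/32 ≈ -2.2813)
((-16/50 + 11/V) - 105)² = ((-16/50 + 11/(-73/32)) - 105)² = ((-16*1/50 + 11*(-32/73)) - 105)² = ((-8/25 - 352/73) - 105)² = (-9384/1825 - 105)² = (-201009/1825)² = 40404618081/3330625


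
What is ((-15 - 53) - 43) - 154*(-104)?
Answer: 15905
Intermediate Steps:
((-15 - 53) - 43) - 154*(-104) = (-68 - 43) + 16016 = -111 + 16016 = 15905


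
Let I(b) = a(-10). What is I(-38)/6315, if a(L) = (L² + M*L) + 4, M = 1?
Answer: 94/6315 ≈ 0.014885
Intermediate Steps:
a(L) = 4 + L + L² (a(L) = (L² + 1*L) + 4 = (L² + L) + 4 = (L + L²) + 4 = 4 + L + L²)
I(b) = 94 (I(b) = 4 - 10 + (-10)² = 4 - 10 + 100 = 94)
I(-38)/6315 = 94/6315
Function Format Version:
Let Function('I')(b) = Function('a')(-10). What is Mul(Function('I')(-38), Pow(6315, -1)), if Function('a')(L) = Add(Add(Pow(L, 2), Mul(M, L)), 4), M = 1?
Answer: Rational(94, 6315) ≈ 0.014885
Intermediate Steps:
Function('a')(L) = Add(4, L, Pow(L, 2)) (Function('a')(L) = Add(Add(Pow(L, 2), Mul(1, L)), 4) = Add(Add(Pow(L, 2), L), 4) = Add(Add(L, Pow(L, 2)), 4) = Add(4, L, Pow(L, 2)))
Function('I')(b) = 94 (Function('I')(b) = Add(4, -10, Pow(-10, 2)) = Add(4, -10, 100) = 94)
Mul(Function('I')(-38), Pow(6315, -1)) = Mul(94, Pow(6315, -1)) = Mul(94, Rational(1, 6315)) = Rational(94, 6315)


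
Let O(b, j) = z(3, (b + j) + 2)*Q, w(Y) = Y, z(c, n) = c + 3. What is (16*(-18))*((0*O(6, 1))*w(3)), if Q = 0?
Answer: 0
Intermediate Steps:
z(c, n) = 3 + c
O(b, j) = 0 (O(b, j) = (3 + 3)*0 = 6*0 = 0)
(16*(-18))*((0*O(6, 1))*w(3)) = (16*(-18))*((0*0)*3) = -0*3 = -288*0 = 0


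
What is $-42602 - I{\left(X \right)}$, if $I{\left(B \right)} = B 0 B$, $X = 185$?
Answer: $-42602$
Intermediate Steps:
$I{\left(B \right)} = 0$ ($I{\left(B \right)} = 0 B = 0$)
$-42602 - I{\left(X \right)} = -42602 - 0 = -42602 + 0 = -42602$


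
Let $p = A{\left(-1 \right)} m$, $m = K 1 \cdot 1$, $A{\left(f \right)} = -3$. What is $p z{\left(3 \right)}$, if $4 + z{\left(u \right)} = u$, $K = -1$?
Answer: $-3$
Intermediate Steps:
$z{\left(u \right)} = -4 + u$
$m = -1$ ($m = \left(-1\right) 1 \cdot 1 = \left(-1\right) 1 = -1$)
$p = 3$ ($p = \left(-3\right) \left(-1\right) = 3$)
$p z{\left(3 \right)} = 3 \left(-4 + 3\right) = 3 \left(-1\right) = -3$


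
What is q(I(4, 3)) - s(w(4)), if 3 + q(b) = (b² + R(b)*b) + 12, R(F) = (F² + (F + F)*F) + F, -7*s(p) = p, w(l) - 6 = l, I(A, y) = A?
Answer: 1641/7 ≈ 234.43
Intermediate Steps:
w(l) = 6 + l
s(p) = -p/7
R(F) = F + 3*F² (R(F) = (F² + (2*F)*F) + F = (F² + 2*F²) + F = 3*F² + F = F + 3*F²)
q(b) = 9 + b² + b²*(1 + 3*b) (q(b) = -3 + ((b² + (b*(1 + 3*b))*b) + 12) = -3 + ((b² + b²*(1 + 3*b)) + 12) = -3 + (12 + b² + b²*(1 + 3*b)) = 9 + b² + b²*(1 + 3*b))
q(I(4, 3)) - s(w(4)) = (9 + 2*4² + 3*4³) - (-1)*(6 + 4)/7 = (9 + 2*16 + 3*64) - (-1)*10/7 = (9 + 32 + 192) - 1*(-10/7) = 233 + 10/7 = 1641/7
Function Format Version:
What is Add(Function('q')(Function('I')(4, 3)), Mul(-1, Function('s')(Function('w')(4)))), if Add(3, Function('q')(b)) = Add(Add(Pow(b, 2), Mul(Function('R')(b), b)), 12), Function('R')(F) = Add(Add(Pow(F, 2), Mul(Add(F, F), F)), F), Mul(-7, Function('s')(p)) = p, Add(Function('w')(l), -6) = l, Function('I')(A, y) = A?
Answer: Rational(1641, 7) ≈ 234.43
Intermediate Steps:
Function('w')(l) = Add(6, l)
Function('s')(p) = Mul(Rational(-1, 7), p)
Function('R')(F) = Add(F, Mul(3, Pow(F, 2))) (Function('R')(F) = Add(Add(Pow(F, 2), Mul(Mul(2, F), F)), F) = Add(Add(Pow(F, 2), Mul(2, Pow(F, 2))), F) = Add(Mul(3, Pow(F, 2)), F) = Add(F, Mul(3, Pow(F, 2))))
Function('q')(b) = Add(9, Pow(b, 2), Mul(Pow(b, 2), Add(1, Mul(3, b)))) (Function('q')(b) = Add(-3, Add(Add(Pow(b, 2), Mul(Mul(b, Add(1, Mul(3, b))), b)), 12)) = Add(-3, Add(Add(Pow(b, 2), Mul(Pow(b, 2), Add(1, Mul(3, b)))), 12)) = Add(-3, Add(12, Pow(b, 2), Mul(Pow(b, 2), Add(1, Mul(3, b))))) = Add(9, Pow(b, 2), Mul(Pow(b, 2), Add(1, Mul(3, b)))))
Add(Function('q')(Function('I')(4, 3)), Mul(-1, Function('s')(Function('w')(4)))) = Add(Add(9, Mul(2, Pow(4, 2)), Mul(3, Pow(4, 3))), Mul(-1, Mul(Rational(-1, 7), Add(6, 4)))) = Add(Add(9, Mul(2, 16), Mul(3, 64)), Mul(-1, Mul(Rational(-1, 7), 10))) = Add(Add(9, 32, 192), Mul(-1, Rational(-10, 7))) = Add(233, Rational(10, 7)) = Rational(1641, 7)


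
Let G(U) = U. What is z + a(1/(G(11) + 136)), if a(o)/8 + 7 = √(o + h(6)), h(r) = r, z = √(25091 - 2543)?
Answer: -56 + 2*√5637 + 8*√2649/21 ≈ 113.77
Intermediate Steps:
z = 2*√5637 (z = √22548 = 2*√5637 ≈ 150.16)
a(o) = -56 + 8*√(6 + o) (a(o) = -56 + 8*√(o + 6) = -56 + 8*√(6 + o))
z + a(1/(G(11) + 136)) = 2*√5637 + (-56 + 8*√(6 + 1/(11 + 136))) = 2*√5637 + (-56 + 8*√(6 + 1/147)) = 2*√5637 + (-56 + 8*√(883/147)) = 2*√5637 + (-56 + 8*(√2649/21)) = 2*√5637 + (-56 + 8*√2649/21) = -56 + 2*√5637 + 8*√2649/21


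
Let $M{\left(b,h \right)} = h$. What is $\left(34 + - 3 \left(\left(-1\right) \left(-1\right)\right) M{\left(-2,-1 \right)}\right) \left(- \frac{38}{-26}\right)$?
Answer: $\frac{703}{13} \approx 54.077$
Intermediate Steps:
$\left(34 + - 3 \left(\left(-1\right) \left(-1\right)\right) M{\left(-2,-1 \right)}\right) \left(- \frac{38}{-26}\right) = \left(34 + - 3 \left(\left(-1\right) \left(-1\right)\right) \left(-1\right)\right) \left(- \frac{38}{-26}\right) = \left(34 + \left(-3\right) 1 \left(-1\right)\right) \left(\left(-38\right) \left(- \frac{1}{26}\right)\right) = \left(34 - -3\right) \frac{19}{13} = \left(34 + 3\right) \frac{19}{13} = 37 \cdot \frac{19}{13} = \frac{703}{13}$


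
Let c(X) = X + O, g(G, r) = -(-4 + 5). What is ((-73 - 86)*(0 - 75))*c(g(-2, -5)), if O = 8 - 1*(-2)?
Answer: 107325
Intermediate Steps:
O = 10 (O = 8 + 2 = 10)
g(G, r) = -1 (g(G, r) = -1*1 = -1)
c(X) = 10 + X (c(X) = X + 10 = 10 + X)
((-73 - 86)*(0 - 75))*c(g(-2, -5)) = ((-73 - 86)*(0 - 75))*(10 - 1) = -159*(-75)*9 = 11925*9 = 107325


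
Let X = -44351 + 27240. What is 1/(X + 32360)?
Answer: 1/15249 ≈ 6.5578e-5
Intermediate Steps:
X = -17111
1/(X + 32360) = 1/(-17111 + 32360) = 1/15249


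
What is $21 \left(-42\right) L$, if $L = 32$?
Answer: $-28224$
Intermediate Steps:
$21 \left(-42\right) L = 21 \left(-42\right) 32 = \left(-882\right) 32 = -28224$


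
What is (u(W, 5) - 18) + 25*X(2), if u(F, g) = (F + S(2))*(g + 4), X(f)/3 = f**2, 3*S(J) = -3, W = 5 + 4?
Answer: 354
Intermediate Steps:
W = 9
S(J) = -1 (S(J) = (1/3)*(-3) = -1)
X(f) = 3*f**2
u(F, g) = (-1 + F)*(4 + g) (u(F, g) = (F - 1)*(g + 4) = (-1 + F)*(4 + g))
(u(W, 5) - 18) + 25*X(2) = ((-4 - 1*5 + 4*9 + 9*5) - 18) + 25*(3*2**2) = ((-4 - 5 + 36 + 45) - 18) + 25*(3*4) = (72 - 18) + 25*12 = 54 + 300 = 354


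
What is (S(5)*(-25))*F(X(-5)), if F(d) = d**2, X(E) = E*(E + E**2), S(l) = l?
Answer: -1250000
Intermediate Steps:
(S(5)*(-25))*F(X(-5)) = (5*(-25))*((-5)**2*(1 - 5))**2 = -125*(25*(-4))**2 = -125*(-100)**2 = -125*10000 = -1250000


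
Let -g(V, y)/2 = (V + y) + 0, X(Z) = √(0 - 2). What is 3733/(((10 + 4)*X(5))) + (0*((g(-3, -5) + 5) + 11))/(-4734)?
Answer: -3733*I*√2/28 ≈ -188.54*I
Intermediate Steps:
X(Z) = I*√2 (X(Z) = √(-2) = I*√2)
g(V, y) = -2*V - 2*y (g(V, y) = -2*((V + y) + 0) = -2*(V + y) = -2*V - 2*y)
3733/(((10 + 4)*X(5))) + (0*((g(-3, -5) + 5) + 11))/(-4734) = 3733/(((10 + 4)*(I*√2))) + (0*(((-2*(-3) - 2*(-5)) + 5) + 11))/(-4734) = 3733/((14*(I*√2))) + (0*(((6 + 10) + 5) + 11))*(-1/4734) = 3733/((14*I*√2)) + (0*((16 + 5) + 11))*(-1/4734) = 3733*(-I*√2/28) + (0*(21 + 11))*(-1/4734) = -3733*I*√2/28 + (0*32)*(-1/4734) = -3733*I*√2/28 + 0*(-1/4734) = -3733*I*√2/28 + 0 = -3733*I*√2/28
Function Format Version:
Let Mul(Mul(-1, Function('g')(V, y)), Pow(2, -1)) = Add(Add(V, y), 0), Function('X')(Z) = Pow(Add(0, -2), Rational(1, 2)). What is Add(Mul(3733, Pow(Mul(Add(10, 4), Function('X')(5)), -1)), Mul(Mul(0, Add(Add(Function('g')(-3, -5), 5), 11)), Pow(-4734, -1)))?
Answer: Mul(Rational(-3733, 28), I, Pow(2, Rational(1, 2))) ≈ Mul(-188.54, I)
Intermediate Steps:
Function('X')(Z) = Mul(I, Pow(2, Rational(1, 2))) (Function('X')(Z) = Pow(-2, Rational(1, 2)) = Mul(I, Pow(2, Rational(1, 2))))
Function('g')(V, y) = Add(Mul(-2, V), Mul(-2, y)) (Function('g')(V, y) = Mul(-2, Add(Add(V, y), 0)) = Mul(-2, Add(V, y)) = Add(Mul(-2, V), Mul(-2, y)))
Add(Mul(3733, Pow(Mul(Add(10, 4), Function('X')(5)), -1)), Mul(Mul(0, Add(Add(Function('g')(-3, -5), 5), 11)), Pow(-4734, -1))) = Add(Mul(3733, Pow(Mul(Add(10, 4), Mul(I, Pow(2, Rational(1, 2)))), -1)), Mul(Mul(0, Add(Add(Add(Mul(-2, -3), Mul(-2, -5)), 5), 11)), Pow(-4734, -1))) = Add(Mul(3733, Pow(Mul(14, Mul(I, Pow(2, Rational(1, 2)))), -1)), Mul(Mul(0, Add(Add(Add(6, 10), 5), 11)), Rational(-1, 4734))) = Add(Mul(3733, Pow(Mul(14, I, Pow(2, Rational(1, 2))), -1)), Mul(Mul(0, Add(Add(16, 5), 11)), Rational(-1, 4734))) = Add(Mul(3733, Mul(Rational(-1, 28), I, Pow(2, Rational(1, 2)))), Mul(Mul(0, Add(21, 11)), Rational(-1, 4734))) = Add(Mul(Rational(-3733, 28), I, Pow(2, Rational(1, 2))), Mul(Mul(0, 32), Rational(-1, 4734))) = Add(Mul(Rational(-3733, 28), I, Pow(2, Rational(1, 2))), Mul(0, Rational(-1, 4734))) = Add(Mul(Rational(-3733, 28), I, Pow(2, Rational(1, 2))), 0) = Mul(Rational(-3733, 28), I, Pow(2, Rational(1, 2)))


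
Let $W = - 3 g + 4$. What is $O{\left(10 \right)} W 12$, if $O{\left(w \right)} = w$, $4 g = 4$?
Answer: $120$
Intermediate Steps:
$g = 1$ ($g = \frac{1}{4} \cdot 4 = 1$)
$W = 1$ ($W = \left(-3\right) 1 + 4 = -3 + 4 = 1$)
$O{\left(10 \right)} W 12 = 10 \cdot 1 \cdot 12 = 10 \cdot 12 = 120$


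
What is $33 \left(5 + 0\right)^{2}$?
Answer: $825$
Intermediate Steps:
$33 \left(5 + 0\right)^{2} = 33 \cdot 5^{2} = 33 \cdot 25 = 825$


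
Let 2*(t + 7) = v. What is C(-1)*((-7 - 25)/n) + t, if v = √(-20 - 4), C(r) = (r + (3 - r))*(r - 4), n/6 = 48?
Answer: -16/3 + I*√6 ≈ -5.3333 + 2.4495*I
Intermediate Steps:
n = 288 (n = 6*48 = 288)
C(r) = -12 + 3*r (C(r) = 3*(-4 + r) = -12 + 3*r)
v = 2*I*√6 (v = √(-24) = 2*I*√6 ≈ 4.899*I)
t = -7 + I*√6 (t = -7 + (2*I*√6)/2 = -7 + I*√6 ≈ -7.0 + 2.4495*I)
C(-1)*((-7 - 25)/n) + t = (-12 + 3*(-1))*((-7 - 25)/288) + (-7 + I*√6) = (-12 - 3)*(-32*1/288) + (-7 + I*√6) = -15*(-⅑) + (-7 + I*√6) = 5/3 + (-7 + I*√6) = -16/3 + I*√6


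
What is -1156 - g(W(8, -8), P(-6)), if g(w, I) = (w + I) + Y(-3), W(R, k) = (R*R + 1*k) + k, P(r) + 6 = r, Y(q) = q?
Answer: -1189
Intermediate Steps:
P(r) = -6 + r
W(R, k) = R**2 + 2*k (W(R, k) = (R**2 + k) + k = (k + R**2) + k = R**2 + 2*k)
g(w, I) = -3 + I + w (g(w, I) = (w + I) - 3 = (I + w) - 3 = -3 + I + w)
-1156 - g(W(8, -8), P(-6)) = -1156 - (-3 + (-6 - 6) + (8**2 + 2*(-8))) = -1156 - (-3 - 12 + (64 - 16)) = -1156 - (-3 - 12 + 48) = -1156 - 1*33 = -1156 - 33 = -1189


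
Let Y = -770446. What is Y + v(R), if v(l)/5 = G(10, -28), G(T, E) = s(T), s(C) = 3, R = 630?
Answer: -770431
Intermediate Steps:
G(T, E) = 3
v(l) = 15 (v(l) = 5*3 = 15)
Y + v(R) = -770446 + 15 = -770431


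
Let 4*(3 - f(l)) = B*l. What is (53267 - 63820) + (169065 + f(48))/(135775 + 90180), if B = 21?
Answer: -2384334299/225955 ≈ -10552.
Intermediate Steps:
f(l) = 3 - 21*l/4
(53267 - 63820) + (169065 + f(48))/(135775 + 90180) = (53267 - 63820) + (169065 + (3 - 21/4*48))/(135775 + 90180) = -10553 + (169065 + (3 - 252))/225955 = -10553 + (169065 - 249)*(1/225955) = -10553 + 168816*(1/225955) = -10553 + 168816/225955 = -2384334299/225955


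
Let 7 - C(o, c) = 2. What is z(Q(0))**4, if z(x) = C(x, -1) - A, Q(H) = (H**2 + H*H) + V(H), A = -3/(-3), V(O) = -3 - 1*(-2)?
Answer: 256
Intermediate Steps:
V(O) = -1 (V(O) = -3 + 2 = -1)
C(o, c) = 5 (C(o, c) = 7 - 1*2 = 7 - 2 = 5)
A = 1 (A = -3*(-1/3) = 1)
Q(H) = -1 + 2*H**2 (Q(H) = (H**2 + H*H) - 1 = (H**2 + H**2) - 1 = 2*H**2 - 1 = -1 + 2*H**2)
z(x) = 4 (z(x) = 5 - 1*1 = 5 - 1 = 4)
z(Q(0))**4 = 4**4 = 256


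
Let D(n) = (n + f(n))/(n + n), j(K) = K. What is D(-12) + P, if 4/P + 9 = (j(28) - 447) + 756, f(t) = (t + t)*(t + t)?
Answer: -963/41 ≈ -23.488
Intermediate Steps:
f(t) = 4*t**2 (f(t) = (2*t)*(2*t) = 4*t**2)
P = 1/82 (P = 4/(-9 + ((28 - 447) + 756)) = 4/(-9 + (-419 + 756)) = 4/(-9 + 337) = 4/328 = 4*(1/328) = 1/82 ≈ 0.012195)
D(n) = (n + 4*n**2)/(2*n) (D(n) = (n + 4*n**2)/(n + n) = (n + 4*n**2)/((2*n)) = (n + 4*n**2)*(1/(2*n)) = (n + 4*n**2)/(2*n))
D(-12) + P = (1/2 + 2*(-12)) + 1/82 = (1/2 - 24) + 1/82 = -47/2 + 1/82 = -963/41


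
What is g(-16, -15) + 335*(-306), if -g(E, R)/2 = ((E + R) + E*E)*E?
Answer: -95310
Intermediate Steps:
g(E, R) = -2*E*(E + R + E**2) (g(E, R) = -2*((E + R) + E*E)*E = -2*((E + R) + E**2)*E = -2*(E + R + E**2)*E = -2*E*(E + R + E**2))
g(-16, -15) + 335*(-306) = -2*(-16)*(-16 - 15 + (-16)**2) + 335*(-306) = -2*(-16)*(-16 - 15 + 256) - 102510 = -2*(-16)*225 - 102510 = 7200 - 102510 = -95310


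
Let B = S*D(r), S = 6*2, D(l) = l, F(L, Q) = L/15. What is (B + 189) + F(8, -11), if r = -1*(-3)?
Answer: 3383/15 ≈ 225.53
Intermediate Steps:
r = 3
F(L, Q) = L/15 (F(L, Q) = L*(1/15) = L/15)
S = 12
B = 36 (B = 12*3 = 36)
(B + 189) + F(8, -11) = (36 + 189) + (1/15)*8 = 225 + 8/15 = 3383/15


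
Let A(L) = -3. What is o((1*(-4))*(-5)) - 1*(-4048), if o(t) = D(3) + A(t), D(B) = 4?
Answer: 4049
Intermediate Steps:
o(t) = 1 (o(t) = 4 - 3 = 1)
o((1*(-4))*(-5)) - 1*(-4048) = 1 - 1*(-4048) = 1 + 4048 = 4049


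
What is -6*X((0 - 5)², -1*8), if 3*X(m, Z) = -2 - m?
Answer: 54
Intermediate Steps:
X(m, Z) = -⅔ - m/3 (X(m, Z) = (-2 - m)/3 = -⅔ - m/3)
-6*X((0 - 5)², -1*8) = -6*(-⅔ - (0 - 5)²/3) = -6*(-⅔ - ⅓*(-5)²) = -6*(-⅔ - ⅓*25) = -6*(-⅔ - 25/3) = -6*(-9) = 54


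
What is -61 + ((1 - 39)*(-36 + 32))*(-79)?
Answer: -12069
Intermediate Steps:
-61 + ((1 - 39)*(-36 + 32))*(-79) = -61 - 38*(-4)*(-79) = -61 + 152*(-79) = -61 - 12008 = -12069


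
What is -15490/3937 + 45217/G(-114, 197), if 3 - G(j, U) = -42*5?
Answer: 174719959/838581 ≈ 208.35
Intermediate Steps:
G(j, U) = 213 (G(j, U) = 3 - (-42)*5 = 3 - 1*(-210) = 3 + 210 = 213)
-15490/3937 + 45217/G(-114, 197) = -15490/3937 + 45217/213 = 174719959/838581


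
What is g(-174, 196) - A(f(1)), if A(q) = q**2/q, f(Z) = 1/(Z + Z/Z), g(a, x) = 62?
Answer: 123/2 ≈ 61.500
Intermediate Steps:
f(Z) = 1/(1 + Z) (f(Z) = 1/(Z + 1) = 1/(1 + Z))
A(q) = q
g(-174, 196) - A(f(1)) = 62 - 1/(1 + 1) = 62 - 1/2 = 123/2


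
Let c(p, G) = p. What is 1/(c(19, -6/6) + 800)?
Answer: 1/819 ≈ 0.0012210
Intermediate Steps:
1/(c(19, -6/6) + 800) = 1/(19 + 800) = 1/819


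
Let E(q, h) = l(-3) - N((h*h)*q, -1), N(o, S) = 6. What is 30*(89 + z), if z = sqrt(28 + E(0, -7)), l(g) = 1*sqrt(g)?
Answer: 2670 + 30*sqrt(22 + I*sqrt(3)) ≈ 2810.8 + 5.5348*I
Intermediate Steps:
l(g) = sqrt(g)
E(q, h) = -6 + I*sqrt(3) (E(q, h) = sqrt(-3) - 1*6 = I*sqrt(3) - 6 = -6 + I*sqrt(3))
z = sqrt(22 + I*sqrt(3)) (z = sqrt(28 + (-6 + I*sqrt(3))) = sqrt(22 + I*sqrt(3)) ≈ 4.694 + 0.18449*I)
30*(89 + z) = 30*(89 + sqrt(22 + I*sqrt(3))) = 2670 + 30*sqrt(22 + I*sqrt(3))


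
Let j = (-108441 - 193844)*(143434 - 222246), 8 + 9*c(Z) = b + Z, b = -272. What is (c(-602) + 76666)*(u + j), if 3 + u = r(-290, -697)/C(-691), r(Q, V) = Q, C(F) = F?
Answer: 1260475174023324216/691 ≈ 1.8241e+15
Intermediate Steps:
c(Z) = -280/9 + Z/9 (c(Z) = -8/9 + (-272 + Z)/9 = -8/9 + (-272/9 + Z/9) = -280/9 + Z/9)
u = -1783/691 (u = -3 - 290/(-691) = -3 - 290*(-1/691) = -3 + 290/691 = -1783/691 ≈ -2.5803)
j = 23823685420 (j = -302285*(-78812) = 23823685420)
(c(-602) + 76666)*(u + j) = ((-280/9 + (⅑)*(-602)) + 76666)*(-1783/691 + 23823685420) = ((-280/9 - 602/9) + 76666)*(16462166623437/691) = (-98 + 76666)*(16462166623437/691) = 76568*(16462166623437/691) = 1260475174023324216/691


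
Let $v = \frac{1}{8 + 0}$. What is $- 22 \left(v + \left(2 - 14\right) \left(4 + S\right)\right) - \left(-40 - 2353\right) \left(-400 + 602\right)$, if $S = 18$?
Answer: $\frac{1956765}{4} \approx 4.8919 \cdot 10^{5}$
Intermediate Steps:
$v = \frac{1}{8} \approx 0.125$
$- 22 \left(v + \left(2 - 14\right) \left(4 + S\right)\right) - \left(-40 - 2353\right) \left(-400 + 602\right) = - 22 \left(\frac{1}{8} + \left(2 - 14\right) \left(4 + 18\right)\right) - \left(-40 - 2353\right) \left(-400 + 602\right) = - 22 \left(\frac{1}{8} - 264\right) - \left(-2393\right) 202 = - 22 \left(\frac{1}{8} - 264\right) - -483386 = \left(-22\right) \left(- \frac{2111}{8}\right) + 483386 = \frac{23221}{4} + 483386 = \frac{1956765}{4}$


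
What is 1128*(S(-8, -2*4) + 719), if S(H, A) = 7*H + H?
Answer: 738840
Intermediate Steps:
S(H, A) = 8*H
1128*(S(-8, -2*4) + 719) = 1128*(8*(-8) + 719) = 1128*(-64 + 719) = 1128*655 = 738840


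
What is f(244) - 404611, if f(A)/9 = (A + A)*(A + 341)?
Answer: 2164709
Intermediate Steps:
f(A) = 18*A*(341 + A) (f(A) = 9*((A + A)*(A + 341)) = 9*((2*A)*(341 + A)) = 9*(2*A*(341 + A)) = 18*A*(341 + A))
f(244) - 404611 = 18*244*(341 + 244) - 404611 = 18*244*585 - 404611 = 2569320 - 404611 = 2164709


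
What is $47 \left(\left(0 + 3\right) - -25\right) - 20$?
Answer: $1296$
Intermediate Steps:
$47 \left(\left(0 + 3\right) - -25\right) - 20 = 47 \left(3 + 25\right) - 20 = 47 \cdot 28 - 20 = 1316 - 20 = 1296$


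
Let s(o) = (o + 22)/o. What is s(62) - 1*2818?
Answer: -87316/31 ≈ -2816.6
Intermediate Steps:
s(o) = (22 + o)/o
s(62) - 1*2818 = (22 + 62)/62 - 1*2818 = (1/62)*84 - 2818 = 42/31 - 2818 = -87316/31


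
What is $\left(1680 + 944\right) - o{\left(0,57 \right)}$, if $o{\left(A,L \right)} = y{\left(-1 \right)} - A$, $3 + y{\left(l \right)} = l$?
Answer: $2628$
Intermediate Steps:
$y{\left(l \right)} = -3 + l$
$o{\left(A,L \right)} = -4 - A$ ($o{\left(A,L \right)} = \left(-3 - 1\right) - A = -4 - A$)
$\left(1680 + 944\right) - o{\left(0,57 \right)} = \left(1680 + 944\right) - \left(-4 - 0\right) = 2624 - \left(-4 + 0\right) = 2624 - -4 = 2624 + 4 = 2628$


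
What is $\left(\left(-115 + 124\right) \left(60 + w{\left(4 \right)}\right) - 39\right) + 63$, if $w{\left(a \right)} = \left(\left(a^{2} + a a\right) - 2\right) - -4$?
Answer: $870$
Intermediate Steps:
$w{\left(a \right)} = 2 + 2 a^{2}$ ($w{\left(a \right)} = \left(\left(a^{2} + a^{2}\right) - 2\right) + 4 = \left(2 a^{2} - 2\right) + 4 = \left(-2 + 2 a^{2}\right) + 4 = 2 + 2 a^{2}$)
$\left(\left(-115 + 124\right) \left(60 + w{\left(4 \right)}\right) - 39\right) + 63 = \left(\left(-115 + 124\right) \left(60 + \left(2 + 2 \cdot 4^{2}\right)\right) - 39\right) + 63 = \left(9 \left(60 + \left(2 + 2 \cdot 16\right)\right) - 39\right) + 63 = \left(9 \left(60 + \left(2 + 32\right)\right) - 39\right) + 63 = \left(9 \left(60 + 34\right) - 39\right) + 63 = \left(9 \cdot 94 - 39\right) + 63 = \left(846 - 39\right) + 63 = 807 + 63 = 870$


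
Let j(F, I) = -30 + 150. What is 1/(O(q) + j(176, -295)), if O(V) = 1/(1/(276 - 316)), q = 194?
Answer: 1/80 ≈ 0.012500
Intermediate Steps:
O(V) = -40 (O(V) = 1/(1/(-40)) = 1/(-1/40) = -40)
j(F, I) = 120
1/(O(q) + j(176, -295)) = 1/(-40 + 120) = 1/80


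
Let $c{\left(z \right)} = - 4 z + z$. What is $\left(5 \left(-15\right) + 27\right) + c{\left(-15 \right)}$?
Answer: $-3$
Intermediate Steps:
$c{\left(z \right)} = - 3 z$
$\left(5 \left(-15\right) + 27\right) + c{\left(-15 \right)} = \left(5 \left(-15\right) + 27\right) - -45 = \left(-75 + 27\right) + 45 = -48 + 45 = -3$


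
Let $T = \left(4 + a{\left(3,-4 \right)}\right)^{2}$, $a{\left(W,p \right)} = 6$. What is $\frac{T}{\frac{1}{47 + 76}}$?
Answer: $12300$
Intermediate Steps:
$T = 100$ ($T = \left(4 + 6\right)^{2} = 10^{2} = 100$)
$\frac{T}{\frac{1}{47 + 76}} = \frac{100}{\frac{1}{47 + 76}} = \frac{100}{\frac{1}{123}} = 100 \frac{1}{\frac{1}{123}} = 100 \cdot 123 = 12300$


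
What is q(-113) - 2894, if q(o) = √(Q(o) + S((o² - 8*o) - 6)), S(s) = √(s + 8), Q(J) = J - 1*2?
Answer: -2894 + √(-115 + 5*√547) ≈ -2892.6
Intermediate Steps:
Q(J) = -2 + J (Q(J) = J - 2 = -2 + J)
S(s) = √(8 + s)
q(o) = √(-2 + o + √(2 + o² - 8*o)) (q(o) = √((-2 + o) + √(8 + ((o² - 8*o) - 6))) = √((-2 + o) + √(8 + (-6 + o² - 8*o))) = √((-2 + o) + √(2 + o² - 8*o)) = √(-2 + o + √(2 + o² - 8*o)))
q(-113) - 2894 = √(-2 - 113 + √(2 + (-113)² - 8*(-113))) - 2894 = √(-2 - 113 + √(2 + 12769 + 904)) - 2894 = √(-2 - 113 + √13675) - 2894 = √(-2 - 113 + 5*√547) - 2894 = √(-115 + 5*√547) - 2894 = -2894 + √(-115 + 5*√547)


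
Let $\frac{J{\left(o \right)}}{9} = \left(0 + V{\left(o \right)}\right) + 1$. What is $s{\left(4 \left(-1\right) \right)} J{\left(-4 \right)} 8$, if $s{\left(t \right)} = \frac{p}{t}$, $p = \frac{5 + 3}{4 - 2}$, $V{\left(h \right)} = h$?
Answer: $216$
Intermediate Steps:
$p = 4$ ($p = \frac{8}{2} = 8 \cdot \frac{1}{2} = 4$)
$J{\left(o \right)} = 9 + 9 o$ ($J{\left(o \right)} = 9 \left(\left(0 + o\right) + 1\right) = 9 \left(o + 1\right) = 9 \left(1 + o\right) = 9 + 9 o$)
$s{\left(t \right)} = \frac{4}{t}$
$s{\left(4 \left(-1\right) \right)} J{\left(-4 \right)} 8 = \frac{4}{4 \left(-1\right)} \left(9 + 9 \left(-4\right)\right) 8 = \frac{4}{-4} \left(9 - 36\right) 8 = 4 \left(- \frac{1}{4}\right) \left(-27\right) 8 = \left(-1\right) \left(-27\right) 8 = 27 \cdot 8 = 216$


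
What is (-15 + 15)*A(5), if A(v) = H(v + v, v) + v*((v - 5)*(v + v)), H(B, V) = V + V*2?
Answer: 0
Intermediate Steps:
H(B, V) = 3*V (H(B, V) = V + 2*V = 3*V)
A(v) = 3*v + 2*v²*(-5 + v) (A(v) = 3*v + v*((v - 5)*(v + v)) = 3*v + v*((-5 + v)*(2*v)) = 3*v + v*(2*v*(-5 + v)) = 3*v + 2*v²*(-5 + v))
(-15 + 15)*A(5) = (-15 + 15)*(5*(3 - 10*5 + 2*5²)) = 0*(5*(3 - 50 + 2*25)) = 0*(5*(3 - 50 + 50)) = 0*(5*3) = 0*15 = 0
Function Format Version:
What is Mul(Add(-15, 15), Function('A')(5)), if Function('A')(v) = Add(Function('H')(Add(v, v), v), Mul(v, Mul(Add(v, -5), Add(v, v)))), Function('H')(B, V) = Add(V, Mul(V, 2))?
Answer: 0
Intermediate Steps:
Function('H')(B, V) = Mul(3, V) (Function('H')(B, V) = Add(V, Mul(2, V)) = Mul(3, V))
Function('A')(v) = Add(Mul(3, v), Mul(2, Pow(v, 2), Add(-5, v))) (Function('A')(v) = Add(Mul(3, v), Mul(v, Mul(Add(v, -5), Add(v, v)))) = Add(Mul(3, v), Mul(v, Mul(Add(-5, v), Mul(2, v)))) = Add(Mul(3, v), Mul(v, Mul(2, v, Add(-5, v)))) = Add(Mul(3, v), Mul(2, Pow(v, 2), Add(-5, v))))
Mul(Add(-15, 15), Function('A')(5)) = Mul(Add(-15, 15), Mul(5, Add(3, Mul(-10, 5), Mul(2, Pow(5, 2))))) = Mul(0, Mul(5, Add(3, -50, Mul(2, 25)))) = Mul(0, Mul(5, Add(3, -50, 50))) = Mul(0, Mul(5, 3)) = Mul(0, 15) = 0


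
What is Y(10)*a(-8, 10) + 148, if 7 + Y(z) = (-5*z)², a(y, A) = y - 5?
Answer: -32261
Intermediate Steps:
a(y, A) = -5 + y
Y(z) = -7 + 25*z² (Y(z) = -7 + (-5*z)² = -7 + 25*z²)
Y(10)*a(-8, 10) + 148 = (-7 + 25*10²)*(-5 - 8) + 148 = (-7 + 25*100)*(-13) + 148 = (-7 + 2500)*(-13) + 148 = 2493*(-13) + 148 = -32409 + 148 = -32261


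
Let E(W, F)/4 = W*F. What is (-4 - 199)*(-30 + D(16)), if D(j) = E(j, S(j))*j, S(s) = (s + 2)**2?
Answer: -67344438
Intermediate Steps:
S(s) = (2 + s)**2
E(W, F) = 4*F*W (E(W, F) = 4*(W*F) = 4*(F*W) = 4*F*W)
D(j) = 4*j**2*(2 + j)**2 (D(j) = (4*(2 + j)**2*j)*j = (4*j*(2 + j)**2)*j = 4*j**2*(2 + j)**2)
(-4 - 199)*(-30 + D(16)) = (-4 - 199)*(-30 + 4*16**2*(2 + 16)**2) = -203*(-30 + 4*256*18**2) = -203*(-30 + 4*256*324) = -203*(-30 + 331776) = -203*331746 = -67344438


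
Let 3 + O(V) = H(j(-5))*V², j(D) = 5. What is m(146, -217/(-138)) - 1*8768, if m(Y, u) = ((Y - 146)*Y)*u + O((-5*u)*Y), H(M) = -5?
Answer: -31408918856/4761 ≈ -6.5971e+6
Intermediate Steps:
O(V) = -3 - 5*V²
m(Y, u) = -3 - 125*Y²*u² + Y*u*(-146 + Y) (m(Y, u) = ((Y - 146)*Y)*u + (-3 - 5*25*Y²*u²) = ((-146 + Y)*Y)*u + (-3 - 5*25*Y²*u²) = (Y*(-146 + Y))*u + (-3 - 125*Y²*u²) = Y*u*(-146 + Y) + (-3 - 125*Y²*u²) = -3 - 125*Y²*u² + Y*u*(-146 + Y))
m(146, -217/(-138)) - 1*8768 = (-3 - 217/(-138)*146² - 146*146*(-217/(-138)) - 125*146²*(-217/(-138))²) - 1*8768 = (-3 - 217*(-1/138)*21316 - 146*146*(-217*(-1/138)) - 125*21316*(-217*(-1/138))²) - 8768 = (-3 + (217/138)*21316 - 146*146*217/138 - 125*21316*(217/138)²) - 8768 = (-3 + 2312786/69 - 2312786/69 - 125*21316*47089/19044) - 8768 = (-3 + 2312786/69 - 2312786/69 - 31367160125/4761) - 8768 = -31367174408/4761 - 8768 = -31408918856/4761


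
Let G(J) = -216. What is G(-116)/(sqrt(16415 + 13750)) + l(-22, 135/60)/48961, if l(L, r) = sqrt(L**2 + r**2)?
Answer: -72*sqrt(30165)/10055 + 5*sqrt(313)/195844 ≈ -1.2432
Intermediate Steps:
G(-116)/(sqrt(16415 + 13750)) + l(-22, 135/60)/48961 = -216/sqrt(16415 + 13750) + sqrt((-22)**2 + (135/60)**2)/48961 = -216*sqrt(30165)/30165 + sqrt(484 + (135*(1/60))**2)*(1/48961) = -72*sqrt(30165)/10055 + sqrt(484 + (9/4)**2)*(1/48961) = -72*sqrt(30165)/10055 + sqrt(484 + 81/16)*(1/48961) = -72*sqrt(30165)/10055 + sqrt(7825/16)*(1/48961) = -72*sqrt(30165)/10055 + (5*sqrt(313)/4)*(1/48961) = -72*sqrt(30165)/10055 + 5*sqrt(313)/195844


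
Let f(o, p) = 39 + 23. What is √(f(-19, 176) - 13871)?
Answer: I*√13809 ≈ 117.51*I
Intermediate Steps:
f(o, p) = 62
√(f(-19, 176) - 13871) = √(62 - 13871) = √(-13809) = I*√13809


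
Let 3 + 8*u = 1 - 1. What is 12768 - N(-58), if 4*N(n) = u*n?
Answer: 204201/16 ≈ 12763.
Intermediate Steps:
u = -3/8 (u = -3/8 + (1 - 1)/8 = -3/8 + (1/8)*0 = -3/8 + 0 = -3/8 ≈ -0.37500)
N(n) = -3*n/32 (N(n) = (-3*n/8)/4 = -3*n/32)
12768 - N(-58) = 12768 - (-3)*(-58)/32 = 12768 - 1*87/16 = 12768 - 87/16 = 204201/16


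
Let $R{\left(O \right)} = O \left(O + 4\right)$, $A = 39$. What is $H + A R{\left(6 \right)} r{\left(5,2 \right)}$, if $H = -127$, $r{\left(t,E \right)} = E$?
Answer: $4553$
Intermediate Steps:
$R{\left(O \right)} = O \left(4 + O\right)$
$H + A R{\left(6 \right)} r{\left(5,2 \right)} = -127 + 39 \cdot 6 \left(4 + 6\right) 2 = -127 + 39 \cdot 6 \cdot 10 \cdot 2 = -127 + 39 \cdot 60 \cdot 2 = -127 + 39 \cdot 120 = -127 + 4680 = 4553$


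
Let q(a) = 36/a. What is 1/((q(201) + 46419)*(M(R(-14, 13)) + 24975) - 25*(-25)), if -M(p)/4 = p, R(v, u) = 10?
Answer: 67/77550011350 ≈ 8.6396e-10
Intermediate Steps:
M(p) = -4*p
1/((q(201) + 46419)*(M(R(-14, 13)) + 24975) - 25*(-25)) = 1/((36/201 + 46419)*(-4*10 + 24975) - 25*(-25)) = 1/((36*(1/201) + 46419)*(-40 + 24975) + 625) = 1/((12/67 + 46419)*24935 + 625) = 1/((3110085/67)*24935 + 625) = 1/(77549969475/67 + 625) = 1/(77550011350/67) = 67/77550011350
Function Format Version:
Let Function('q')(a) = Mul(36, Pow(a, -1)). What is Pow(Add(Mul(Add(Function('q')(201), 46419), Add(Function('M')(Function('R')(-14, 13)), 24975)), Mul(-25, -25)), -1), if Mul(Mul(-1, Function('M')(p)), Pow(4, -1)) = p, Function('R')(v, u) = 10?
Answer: Rational(67, 77550011350) ≈ 8.6396e-10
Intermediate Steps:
Function('M')(p) = Mul(-4, p)
Pow(Add(Mul(Add(Function('q')(201), 46419), Add(Function('M')(Function('R')(-14, 13)), 24975)), Mul(-25, -25)), -1) = Pow(Add(Mul(Add(Mul(36, Pow(201, -1)), 46419), Add(Mul(-4, 10), 24975)), Mul(-25, -25)), -1) = Pow(Add(Mul(Add(Mul(36, Rational(1, 201)), 46419), Add(-40, 24975)), 625), -1) = Pow(Add(Mul(Add(Rational(12, 67), 46419), 24935), 625), -1) = Pow(Add(Mul(Rational(3110085, 67), 24935), 625), -1) = Pow(Add(Rational(77549969475, 67), 625), -1) = Pow(Rational(77550011350, 67), -1) = Rational(67, 77550011350)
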